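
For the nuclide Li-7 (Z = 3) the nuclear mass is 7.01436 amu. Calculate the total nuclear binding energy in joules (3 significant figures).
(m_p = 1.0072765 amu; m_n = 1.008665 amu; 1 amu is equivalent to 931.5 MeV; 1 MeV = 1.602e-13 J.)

With 3 protons and 4 neutrons (A = 7):
Σm = 3·m_p + 4·m_n = 3.0218295 + 4.034660 = 7.0564895 amu
Mass defect Δm = 7.0564895 − 7.01436 = 0.0421295 amu
Binding energy = Δm·c² = 0.0421295 × 931.5 MeV/amu = 39.2436 MeV
In joules: 39.2436 MeV × 1.602e-13 J/MeV = 6.2868e-12 J

6.29e-12 J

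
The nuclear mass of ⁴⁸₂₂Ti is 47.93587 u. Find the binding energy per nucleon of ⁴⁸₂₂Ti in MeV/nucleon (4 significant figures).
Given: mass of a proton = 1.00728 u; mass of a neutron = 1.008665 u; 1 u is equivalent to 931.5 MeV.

8.725 MeV/nucleon

Mass of separated nucleons = 22(1.00728) + 26(1.008665) = 22.16016 + 26.225290 = 48.385450 u
The mass defect is 48.385450 − 47.93587 = 0.449580 u.
Converting to energy: 0.449580 u × 931.5 MeV/u = 418.784 MeV
BE/A = 418.784 MeV / 48 = 8.725 MeV/nucleon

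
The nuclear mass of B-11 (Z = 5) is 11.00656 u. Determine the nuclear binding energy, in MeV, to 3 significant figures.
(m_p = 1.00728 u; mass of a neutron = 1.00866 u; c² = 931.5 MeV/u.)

Mass of separated nucleons = 5(1.00728) + 6(1.00866) = 5.03640 + 6.05196 = 11.08836 u
Δm = 11.08836 − 11.00656 = 0.08180 u
E_B = 0.08180 × 931.5 = 76.1967 MeV

76.2 MeV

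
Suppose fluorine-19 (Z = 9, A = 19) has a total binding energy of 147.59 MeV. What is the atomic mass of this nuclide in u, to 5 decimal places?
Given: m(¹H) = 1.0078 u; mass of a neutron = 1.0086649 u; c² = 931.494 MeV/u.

Mass defect = 147.59 MeV / (931.494 MeV/u) = 0.1584444 u
Constituent mass = 9(1.0078) + 10(1.0086649) = 19.1568490 u
Atomic mass = 19.1568490 − 0.1584444 = 18.9984046 u ≈ 18.99840 u (to 5 decimal places)

18.99840 u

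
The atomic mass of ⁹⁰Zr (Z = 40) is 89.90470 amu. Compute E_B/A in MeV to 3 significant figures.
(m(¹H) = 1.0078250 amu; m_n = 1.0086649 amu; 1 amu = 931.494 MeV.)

8.71 MeV/nucleon

With 40 protons and 50 neutrons (A = 90):
Σm = 40·m(¹H) + 50·m_n = 40.3130000 + 50.4332450 = 90.7462450 amu
Δm = 90.7462450 − 89.90470 = 0.8415450 amu
E_B = 0.8415450 × 931.494 = 783.894 MeV
BE/A = 783.894 MeV / 90 = 8.710 MeV/nucleon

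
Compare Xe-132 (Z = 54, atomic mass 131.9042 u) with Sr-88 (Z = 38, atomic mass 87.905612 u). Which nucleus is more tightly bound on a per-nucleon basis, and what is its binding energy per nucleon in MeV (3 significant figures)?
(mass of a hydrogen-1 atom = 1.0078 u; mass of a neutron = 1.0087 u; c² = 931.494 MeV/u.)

Xe-132: Σm = 54(1.0078) + 78(1.0087) = 133.0998 u; Δm = 1.1956 u; E_B = 1113.7 MeV; E_B/A = 8.437 MeV
Sr-88: Σm = 38(1.0078) + 50(1.0087) = 88.7314 u; Δm = 0.825788 u; E_B = 769.22 MeV; E_B/A = 8.741 MeV
Sr-88 has the higher binding energy per nucleon, so it is the more tightly bound nucleus.

Sr-88; 8.74 MeV/nucleon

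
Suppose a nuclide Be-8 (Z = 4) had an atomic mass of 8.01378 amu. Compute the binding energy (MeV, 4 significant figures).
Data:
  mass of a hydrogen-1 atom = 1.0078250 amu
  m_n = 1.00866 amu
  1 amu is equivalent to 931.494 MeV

The nucleus contains 4 protons and 8 − 4 = 4 neutrons.
Total constituent mass: 4 × 1.0078250 + 4 × 1.00866 = 8.0659400 amu
The mass defect is 8.0659400 − 8.01378 = 0.0521600 amu.
Binding energy = Δm·c² = 0.0521600 × 931.494 MeV/amu = 48.5867 MeV

48.59 MeV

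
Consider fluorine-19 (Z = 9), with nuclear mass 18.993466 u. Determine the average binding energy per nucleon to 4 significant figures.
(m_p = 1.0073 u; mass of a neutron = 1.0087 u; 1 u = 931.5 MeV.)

7.807 MeV/nucleon

Z = 9, so N = A − Z = 19 − 9 = 10.
Σm = 9·m_p + 10·m_n = 9.0657 + 10.0870 = 19.1527 u
The mass defect is 19.1527 − 18.993466 = 0.159234 u.
E_B = 0.159234 × 931.5 = 148.326 MeV
BE/A = 148.326 MeV / 19 = 7.807 MeV/nucleon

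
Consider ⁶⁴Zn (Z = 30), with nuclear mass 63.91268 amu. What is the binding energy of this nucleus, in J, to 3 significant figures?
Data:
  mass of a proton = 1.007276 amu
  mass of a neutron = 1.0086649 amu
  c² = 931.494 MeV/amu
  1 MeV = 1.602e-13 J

8.96e-11 J

Mass of separated nucleons = 30(1.007276) + 34(1.0086649) = 30.218280 + 34.2946066 = 64.5128866 amu
The mass defect is 64.5128866 − 63.91268 = 0.6002066 amu.
Converting to energy: 0.6002066 amu × 931.494 MeV/amu = 559.089 MeV
In joules: 559.089 MeV × 1.602e-13 J/MeV = 8.9566e-11 J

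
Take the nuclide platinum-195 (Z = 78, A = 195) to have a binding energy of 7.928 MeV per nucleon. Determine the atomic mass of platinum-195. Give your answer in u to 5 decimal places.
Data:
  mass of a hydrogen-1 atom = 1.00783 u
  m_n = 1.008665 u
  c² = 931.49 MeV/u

Total binding energy = 195 × 7.928 = 1545.960 MeV
Mass defect = 1545.960 MeV / (931.49 MeV/u) = 1.6596635 u
Constituent mass = 78(1.00783) + 117(1.008665) = 196.624545 u
Atomic mass = 196.624545 − 1.6596635 = 194.9648815 u ≈ 194.96488 u (to 5 decimal places)

194.96488 u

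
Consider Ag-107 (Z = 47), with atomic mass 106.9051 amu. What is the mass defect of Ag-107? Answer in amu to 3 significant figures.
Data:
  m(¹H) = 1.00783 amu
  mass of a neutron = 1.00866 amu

0.983 amu

With 47 protons and 60 neutrons (A = 107):
Mass of separated nucleons = 47(1.00783) + 60(1.00866) = 47.36801 + 60.51960 = 107.88761 amu
The mass defect is 107.88761 − 106.9051 = 0.98251 amu.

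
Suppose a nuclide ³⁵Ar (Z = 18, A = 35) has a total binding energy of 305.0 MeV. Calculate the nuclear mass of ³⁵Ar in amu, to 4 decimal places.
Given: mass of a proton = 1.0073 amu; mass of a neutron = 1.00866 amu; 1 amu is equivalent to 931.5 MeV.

Mass defect = 305.0 MeV / (931.5 MeV/amu) = 0.327429 amu
Constituent mass = 18(1.0073) + 17(1.00866) = 35.27862 amu
Nuclear mass = 35.27862 − 0.327429 = 34.951191 amu ≈ 34.9512 amu (to 4 decimal places)

34.9512 amu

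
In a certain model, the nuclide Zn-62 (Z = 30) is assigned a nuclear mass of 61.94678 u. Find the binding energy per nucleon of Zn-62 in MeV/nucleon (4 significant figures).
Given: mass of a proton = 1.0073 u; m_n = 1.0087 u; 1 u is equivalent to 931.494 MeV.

8.273 MeV/nucleon

Z = 30, so N = A − Z = 62 − 30 = 32.
Σm = 30·m_p + 32·m_n = 30.2190 + 32.2784 = 62.4974 u
Mass defect Δm = 62.4974 − 61.94678 = 0.55062 u
Converting to energy: 0.55062 u × 931.494 MeV/u = 512.899 MeV
BE/A = 512.899 MeV / 62 = 8.273 MeV/nucleon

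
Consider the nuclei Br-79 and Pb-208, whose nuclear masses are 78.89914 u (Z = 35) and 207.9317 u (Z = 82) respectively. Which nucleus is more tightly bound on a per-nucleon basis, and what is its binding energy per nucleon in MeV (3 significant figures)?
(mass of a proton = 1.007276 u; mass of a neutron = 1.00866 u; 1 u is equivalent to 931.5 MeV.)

Br-79; 8.68 MeV/nucleon

Br-79: Σm = 35(1.007276) + 44(1.00866) = 79.635700 u; Δm = 0.736560 u; E_B = 686.11 MeV; E_B/A = 8.6849 MeV
Pb-208: Σm = 82(1.007276) + 126(1.00866) = 209.687792 u; Δm = 1.756092 u; E_B = 1635.8 MeV; E_B/A = 7.864 MeV
Br-79 has the higher binding energy per nucleon, so it is the more tightly bound nucleus.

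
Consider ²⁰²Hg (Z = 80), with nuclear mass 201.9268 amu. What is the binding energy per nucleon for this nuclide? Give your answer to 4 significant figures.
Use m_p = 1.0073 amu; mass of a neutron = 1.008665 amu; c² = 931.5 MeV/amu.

7.905 MeV/nucleon

With 80 protons and 122 neutrons (A = 202):
Mass of separated nucleons = 80(1.0073) + 122(1.008665) = 80.5840 + 123.057130 = 203.641130 amu
The mass defect is 203.641130 − 201.9268 = 1.714330 amu.
Binding energy = Δm·c² = 1.714330 × 931.5 MeV/amu = 1596.90 MeV
BE/A = 1596.90 MeV / 202 = 7.905 MeV/nucleon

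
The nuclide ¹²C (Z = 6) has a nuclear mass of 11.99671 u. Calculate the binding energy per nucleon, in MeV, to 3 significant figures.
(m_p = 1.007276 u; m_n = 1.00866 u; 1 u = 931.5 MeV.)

7.68 MeV/nucleon

Z = 6, so N = A − Z = 12 − 6 = 6.
Σm = 6·m_p + 6·m_n = 6.043656 + 6.05196 = 12.095616 u
Δm = 12.095616 − 11.99671 = 0.098906 u
Binding energy = Δm·c² = 0.098906 × 931.5 MeV/u = 92.1309 MeV
BE/A = 92.1309 MeV / 12 = 7.678 MeV/nucleon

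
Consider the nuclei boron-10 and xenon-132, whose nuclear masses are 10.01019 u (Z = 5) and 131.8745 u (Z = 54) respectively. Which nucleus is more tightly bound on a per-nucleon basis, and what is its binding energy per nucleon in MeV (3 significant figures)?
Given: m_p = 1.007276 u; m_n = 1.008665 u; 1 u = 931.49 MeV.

boron-10: Σm = 5(1.007276) + 5(1.008665) = 10.079705 u; Δm = 0.069515 u; E_B = 64.753 MeV; E_B/A = 6.475 MeV
xenon-132: Σm = 54(1.007276) + 78(1.008665) = 133.068774 u; Δm = 1.194274 u; E_B = 1112.5 MeV; E_B/A = 8.428 MeV
xenon-132 has the higher binding energy per nucleon, so it is the more tightly bound nucleus.

xenon-132; 8.43 MeV/nucleon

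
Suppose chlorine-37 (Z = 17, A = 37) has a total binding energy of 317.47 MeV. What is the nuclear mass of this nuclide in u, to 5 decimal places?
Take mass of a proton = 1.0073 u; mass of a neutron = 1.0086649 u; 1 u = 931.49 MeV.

36.95658 u

Mass defect = 317.47 MeV / (931.49 MeV/u) = 0.3408195 u
Constituent mass = 17(1.0073) + 20(1.0086649) = 37.2973980 u
Nuclear mass = 37.2973980 − 0.3408195 = 36.9565785 u ≈ 36.95658 u (to 5 decimal places)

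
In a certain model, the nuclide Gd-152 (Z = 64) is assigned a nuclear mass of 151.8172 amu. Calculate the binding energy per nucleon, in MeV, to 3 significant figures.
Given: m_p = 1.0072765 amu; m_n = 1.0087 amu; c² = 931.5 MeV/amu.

8.67 MeV/nucleon

Z = 64, so N = A − Z = 152 − 64 = 88.
Total constituent mass: 64 × 1.0072765 + 88 × 1.0087 = 153.2312960 amu
Mass defect Δm = 153.2312960 − 151.8172 = 1.4140960 amu
E_B = 1.4140960 × 931.5 = 1317.23 MeV
Per nucleon: 1317.23 / 152 = 8.666 MeV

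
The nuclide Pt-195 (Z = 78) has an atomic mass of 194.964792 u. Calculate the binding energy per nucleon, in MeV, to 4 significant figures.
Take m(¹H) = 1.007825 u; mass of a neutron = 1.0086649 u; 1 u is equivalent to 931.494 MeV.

7.927 MeV/nucleon

Total constituent mass: 78 × 1.007825 + 117 × 1.0086649 = 196.6241433 u
Mass defect Δm = 196.6241433 − 194.964792 = 1.6593513 u
Binding energy = Δm·c² = 1.6593513 × 931.494 MeV/u = 1545.68 MeV
Dividing by A = 195 gives 7.927 MeV per nucleon.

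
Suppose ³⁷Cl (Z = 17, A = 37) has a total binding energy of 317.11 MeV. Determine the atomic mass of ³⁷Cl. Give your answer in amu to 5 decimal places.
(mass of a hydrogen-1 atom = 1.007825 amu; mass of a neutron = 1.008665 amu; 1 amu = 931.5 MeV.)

36.96590 amu

Mass defect = 317.11 MeV / (931.5 MeV/amu) = 0.3404294 amu
Constituent mass = 17(1.007825) + 20(1.008665) = 37.306325 amu
Atomic mass = 37.306325 − 0.3404294 = 36.9658956 amu ≈ 36.96590 amu (to 5 decimal places)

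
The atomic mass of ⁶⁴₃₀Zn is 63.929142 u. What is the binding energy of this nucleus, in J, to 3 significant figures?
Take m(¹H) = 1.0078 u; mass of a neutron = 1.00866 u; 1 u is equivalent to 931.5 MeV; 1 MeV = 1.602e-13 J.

8.94e-11 J

Total constituent mass: 30 × 1.0078 + 34 × 1.00866 = 64.52844 u
The mass defect is 64.52844 − 63.929142 = 0.599298 u.
Binding energy = Δm·c² = 0.599298 × 931.5 MeV/u = 558.246 MeV
In joules: 558.246 MeV × 1.602e-13 J/MeV = 8.9431e-11 J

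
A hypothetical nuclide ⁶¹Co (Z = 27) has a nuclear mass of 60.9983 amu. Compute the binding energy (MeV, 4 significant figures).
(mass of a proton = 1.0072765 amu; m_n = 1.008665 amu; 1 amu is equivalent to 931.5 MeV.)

Σm = 27·m_p + 34·m_n = 27.1964655 + 34.294610 = 61.4910755 amu
Δm = 61.4910755 − 60.9983 = 0.4927755 amu
Binding energy = Δm·c² = 0.4927755 × 931.5 MeV/amu = 459.020 MeV

459.0 MeV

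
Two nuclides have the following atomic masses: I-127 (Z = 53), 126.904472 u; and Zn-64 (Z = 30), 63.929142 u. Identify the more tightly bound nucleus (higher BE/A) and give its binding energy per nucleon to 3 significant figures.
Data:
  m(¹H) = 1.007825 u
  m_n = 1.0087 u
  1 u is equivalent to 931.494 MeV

I-127: Σm = 53(1.007825) + 74(1.0087) = 128.058525 u; Δm = 1.154053 u; E_B = 1074.99 MeV; E_B/A = 8.4645 MeV
Zn-64: Σm = 30(1.007825) + 34(1.0087) = 64.530550 u; Δm = 0.601408 u; E_B = 560.21 MeV; E_B/A = 8.753 MeV
Zn-64 has the higher binding energy per nucleon, so it is the more tightly bound nucleus.

Zn-64; 8.75 MeV/nucleon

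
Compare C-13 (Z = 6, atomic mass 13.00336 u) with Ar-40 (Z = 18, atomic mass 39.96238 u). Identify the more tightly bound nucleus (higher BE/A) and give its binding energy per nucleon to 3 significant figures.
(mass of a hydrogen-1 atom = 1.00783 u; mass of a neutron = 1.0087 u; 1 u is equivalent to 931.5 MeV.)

C-13: Σm = 6(1.00783) + 7(1.0087) = 13.10788 u; Δm = 0.10452 u; E_B = 97.360 MeV; E_B/A = 7.489 MeV
Ar-40: Σm = 18(1.00783) + 22(1.0087) = 40.33234 u; Δm = 0.36996 u; E_B = 344.618 MeV; E_B/A = 8.615 MeV
Ar-40 has the higher binding energy per nucleon, so it is the more tightly bound nucleus.

Ar-40; 8.62 MeV/nucleon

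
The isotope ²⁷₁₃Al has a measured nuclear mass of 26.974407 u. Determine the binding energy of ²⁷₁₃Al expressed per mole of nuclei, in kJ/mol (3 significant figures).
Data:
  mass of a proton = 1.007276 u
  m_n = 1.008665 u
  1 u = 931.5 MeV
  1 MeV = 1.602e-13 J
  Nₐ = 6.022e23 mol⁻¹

2.17e+10 kJ/mol

Z = 13, so N = A − Z = 27 − 13 = 14.
Total constituent mass: 13 × 1.007276 + 14 × 1.008665 = 27.215898 u
Mass defect Δm = 27.215898 − 26.974407 = 0.241491 u
E_B = 0.241491 × 931.5 = 224.949 MeV
Per nucleus in joules: 224.949 MeV × 1.602e-13 J/MeV = 3.6037e-11 J
Per mole: 3.6037e-11 J × 6.022e23 mol⁻¹ = 2.1701e+13 J/mol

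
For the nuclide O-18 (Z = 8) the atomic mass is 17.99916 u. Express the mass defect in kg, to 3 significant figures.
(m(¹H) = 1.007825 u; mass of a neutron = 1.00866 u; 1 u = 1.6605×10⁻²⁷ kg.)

2.49e-28 kg

Σm = 8·m(¹H) + 10·m_n = 8.062600 + 10.08660 = 18.149200 u
Mass defect Δm = 18.149200 − 17.99916 = 0.150040 u
In SI units: 0.150040 u × 1.6605×10⁻²⁷ kg/u = 2.4914e-28 kg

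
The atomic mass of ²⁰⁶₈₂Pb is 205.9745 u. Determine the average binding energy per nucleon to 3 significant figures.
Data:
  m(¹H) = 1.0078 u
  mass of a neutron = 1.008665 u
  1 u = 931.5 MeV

7.87 MeV/nucleon

Σm = 82·m(¹H) + 124·m_n = 82.6396 + 125.074460 = 207.714060 u
Δm = 207.714060 − 205.9745 = 1.739560 u
Binding energy = Δm·c² = 1.739560 × 931.5 MeV/u = 1620.40 MeV
Per nucleon: 1620.40 / 206 = 7.866 MeV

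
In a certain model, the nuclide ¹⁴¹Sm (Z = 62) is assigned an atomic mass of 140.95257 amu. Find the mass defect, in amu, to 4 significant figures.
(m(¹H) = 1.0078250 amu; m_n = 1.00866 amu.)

Σm = 62·m(¹H) + 79·m_n = 62.4851500 + 79.68414 = 142.1692900 amu
The mass defect is 142.1692900 − 140.95257 = 1.2167200 amu.

1.217 amu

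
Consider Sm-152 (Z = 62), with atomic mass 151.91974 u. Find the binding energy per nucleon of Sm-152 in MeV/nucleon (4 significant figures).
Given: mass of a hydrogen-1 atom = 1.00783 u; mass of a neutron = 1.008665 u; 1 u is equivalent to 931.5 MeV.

8.246 MeV/nucleon

Mass of separated nucleons = 62(1.00783) + 90(1.008665) = 62.48546 + 90.779850 = 153.265310 u
Mass defect Δm = 153.265310 − 151.91974 = 1.345570 u
Binding energy = Δm·c² = 1.345570 × 931.5 MeV/u = 1253.40 MeV
Dividing by A = 152 gives 8.246 MeV per nucleon.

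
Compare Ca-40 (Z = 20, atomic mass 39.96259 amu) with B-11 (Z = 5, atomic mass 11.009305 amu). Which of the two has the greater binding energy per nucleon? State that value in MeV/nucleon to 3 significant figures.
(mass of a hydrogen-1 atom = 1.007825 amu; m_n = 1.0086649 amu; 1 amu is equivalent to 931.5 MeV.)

Ca-40; 8.55 MeV/nucleon

Ca-40: Σm = 20(1.007825) + 20(1.0086649) = 40.3297980 amu; Δm = 0.3672080 amu; E_B = 342.05 MeV; E_B/A = 8.551 MeV
B-11: Σm = 5(1.007825) + 6(1.0086649) = 11.0911144 amu; Δm = 0.0818094 amu; E_B = 76.205 MeV; E_B/A = 6.928 MeV
Ca-40 has the higher binding energy per nucleon, so it is the more tightly bound nucleus.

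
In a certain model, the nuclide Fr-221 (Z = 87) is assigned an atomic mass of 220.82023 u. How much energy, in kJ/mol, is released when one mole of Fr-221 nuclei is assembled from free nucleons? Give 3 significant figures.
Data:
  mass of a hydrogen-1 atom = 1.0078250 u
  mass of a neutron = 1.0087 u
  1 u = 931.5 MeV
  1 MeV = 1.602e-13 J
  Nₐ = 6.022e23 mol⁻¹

Z = 87, so N = A − Z = 221 − 87 = 134.
Σm = 87·m(¹H) + 134·m_n = 87.6807750 + 135.1658 = 222.8465750 u
The mass defect is 222.8465750 − 220.82023 = 2.0263450 u.
Binding energy = Δm·c² = 2.0263450 × 931.5 MeV/u = 1887.54 MeV
Per nucleus in joules: 1887.54 MeV × 1.602e-13 J/MeV = 3.0238e-10 J
Per mole: 3.0238e-10 J × 6.022e23 mol⁻¹ = 1.8209e+14 J/mol

1.82e+11 kJ/mol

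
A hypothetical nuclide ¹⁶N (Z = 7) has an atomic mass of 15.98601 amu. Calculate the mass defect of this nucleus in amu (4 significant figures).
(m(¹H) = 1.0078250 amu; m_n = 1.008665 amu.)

0.1468 amu

Z = 7, so N = A − Z = 16 − 7 = 9.
Mass of separated nucleons = 7(1.0078250) + 9(1.008665) = 7.0547750 + 9.077985 = 16.1327600 amu
Δm = 16.1327600 − 15.98601 = 0.1467500 amu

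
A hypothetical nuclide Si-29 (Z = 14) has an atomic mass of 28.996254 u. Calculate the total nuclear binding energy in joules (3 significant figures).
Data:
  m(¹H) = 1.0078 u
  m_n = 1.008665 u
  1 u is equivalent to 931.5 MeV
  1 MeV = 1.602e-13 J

3.63e-11 J

The nucleus contains 14 protons and 29 − 14 = 15 neutrons.
Σm = 14·m(¹H) + 15·m_n = 14.1092 + 15.129975 = 29.239175 u
Mass defect Δm = 29.239175 − 28.996254 = 0.242921 u
E_B = 0.242921 × 931.5 = 226.281 MeV
In joules: 226.281 MeV × 1.602e-13 J/MeV = 3.6250e-11 J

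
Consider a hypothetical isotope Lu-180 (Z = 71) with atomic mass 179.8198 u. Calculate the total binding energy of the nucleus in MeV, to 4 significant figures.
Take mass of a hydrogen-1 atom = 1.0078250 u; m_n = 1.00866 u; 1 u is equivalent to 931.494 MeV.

Σm = 71·m(¹H) + 109·m_n = 71.5555750 + 109.94394 = 181.4995150 u
Δm = 181.4995150 − 179.8198 = 1.6797150 u
Converting to energy: 1.6797150 u × 931.494 MeV/u = 1564.64 MeV

1565 MeV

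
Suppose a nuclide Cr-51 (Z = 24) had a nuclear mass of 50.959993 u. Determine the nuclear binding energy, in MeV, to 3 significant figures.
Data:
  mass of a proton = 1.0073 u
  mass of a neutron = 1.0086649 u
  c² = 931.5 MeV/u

418 MeV

The nucleus contains 24 protons and 51 − 24 = 27 neutrons.
Mass of separated nucleons = 24(1.0073) + 27(1.0086649) = 24.1752 + 27.2339523 = 51.4091523 u
Δm = 51.4091523 − 50.959993 = 0.4491593 u
Converting to energy: 0.4491593 u × 931.5 MeV/u = 418.392 MeV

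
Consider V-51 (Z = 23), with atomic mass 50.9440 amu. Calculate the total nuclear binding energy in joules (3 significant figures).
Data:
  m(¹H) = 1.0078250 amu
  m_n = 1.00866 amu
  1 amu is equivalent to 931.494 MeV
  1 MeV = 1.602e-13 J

7.14e-11 J

Σm = 23·m(¹H) + 28·m_n = 23.1799750 + 28.24248 = 51.4224550 amu
The mass defect is 51.4224550 − 50.9440 = 0.4784550 amu.
E_B = 0.4784550 × 931.494 = 445.678 MeV
In joules: 445.678 MeV × 1.602e-13 J/MeV = 7.1398e-11 J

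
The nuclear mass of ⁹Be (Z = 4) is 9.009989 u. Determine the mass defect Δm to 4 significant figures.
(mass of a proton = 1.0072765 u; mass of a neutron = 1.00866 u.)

The nucleus contains 4 protons and 9 − 4 = 5 neutrons.
Total constituent mass: 4 × 1.0072765 + 5 × 1.00866 = 9.0724060 u
Δm = 9.0724060 − 9.009989 = 0.0624170 u

0.06242 u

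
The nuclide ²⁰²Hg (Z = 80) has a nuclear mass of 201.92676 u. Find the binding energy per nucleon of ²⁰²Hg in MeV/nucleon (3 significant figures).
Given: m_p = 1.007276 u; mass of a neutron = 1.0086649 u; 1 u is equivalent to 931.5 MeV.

7.90 MeV/nucleon

Σm = 80·m_p + 122·m_n = 80.582080 + 123.0571178 = 203.6391978 u
Mass defect Δm = 203.6391978 − 201.92676 = 1.7124378 u
E_B = 1.7124378 × 931.5 = 1595.14 MeV
Dividing by A = 202 gives 7.897 MeV per nucleon.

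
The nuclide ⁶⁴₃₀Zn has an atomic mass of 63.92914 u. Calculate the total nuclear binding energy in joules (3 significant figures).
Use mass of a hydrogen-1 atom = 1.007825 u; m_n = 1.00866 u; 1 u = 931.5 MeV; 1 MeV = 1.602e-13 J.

8.95e-11 J

With 30 protons and 34 neutrons (A = 64):
Mass of separated nucleons = 30(1.007825) + 34(1.00866) = 30.234750 + 34.29444 = 64.529190 u
Δm = 64.529190 − 63.92914 = 0.600050 u
Binding energy = Δm·c² = 0.600050 × 931.5 MeV/u = 558.947 MeV
In joules: 558.947 MeV × 1.602e-13 J/MeV = 8.9543e-11 J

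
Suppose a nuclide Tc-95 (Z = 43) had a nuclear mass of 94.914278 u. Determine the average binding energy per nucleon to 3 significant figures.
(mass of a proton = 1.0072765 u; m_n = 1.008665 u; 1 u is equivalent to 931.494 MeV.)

8.33 MeV/nucleon

Mass of separated nucleons = 43(1.0072765) + 52(1.008665) = 43.3128895 + 52.450580 = 95.7634695 u
Mass defect Δm = 95.7634695 − 94.914278 = 0.8491915 u
E_B = 0.8491915 × 931.494 = 791.017 MeV
BE/A = 791.017 MeV / 95 = 8.326 MeV/nucleon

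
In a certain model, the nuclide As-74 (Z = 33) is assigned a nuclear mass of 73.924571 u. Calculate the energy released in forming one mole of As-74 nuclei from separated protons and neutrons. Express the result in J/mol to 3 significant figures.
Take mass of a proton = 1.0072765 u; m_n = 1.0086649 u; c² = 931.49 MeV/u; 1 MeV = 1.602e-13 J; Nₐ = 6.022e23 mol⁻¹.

Mass of separated nucleons = 33(1.0072765) + 41(1.0086649) = 33.2401245 + 41.3552609 = 74.5953854 u
Δm = 74.5953854 − 73.924571 = 0.6708144 u
E_B = 0.6708144 × 931.49 = 624.857 MeV
Per nucleus in joules: 624.857 MeV × 1.602e-13 J/MeV = 1.0010e-10 J
Per mole: 1.0010e-10 J × 6.022e23 mol⁻¹ = 6.0280e+13 J/mol

6.03e+13 J/mol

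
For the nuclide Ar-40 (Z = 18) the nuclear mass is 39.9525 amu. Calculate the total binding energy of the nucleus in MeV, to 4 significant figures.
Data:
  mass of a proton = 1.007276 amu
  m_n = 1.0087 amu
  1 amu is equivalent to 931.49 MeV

Total constituent mass: 18 × 1.007276 + 22 × 1.0087 = 40.322368 amu
Δm = 40.322368 − 39.9525 = 0.369868 amu
E_B = 0.369868 × 931.49 = 344.528 MeV

344.5 MeV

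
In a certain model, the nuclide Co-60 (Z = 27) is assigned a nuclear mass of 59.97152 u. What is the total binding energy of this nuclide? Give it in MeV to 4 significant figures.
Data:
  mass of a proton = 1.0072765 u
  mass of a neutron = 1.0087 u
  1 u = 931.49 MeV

477.0 MeV

With 27 protons and 33 neutrons (A = 60):
Total constituent mass: 27 × 1.0072765 + 33 × 1.0087 = 60.4835655 u
Mass defect Δm = 60.4835655 − 59.97152 = 0.5120455 u
Binding energy = Δm·c² = 0.5120455 × 931.49 MeV/u = 476.965 MeV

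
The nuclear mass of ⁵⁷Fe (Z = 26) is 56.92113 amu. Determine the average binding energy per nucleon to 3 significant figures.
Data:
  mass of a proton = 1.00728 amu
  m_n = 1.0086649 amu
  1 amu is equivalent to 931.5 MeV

With 26 protons and 31 neutrons (A = 57):
Total constituent mass: 26 × 1.00728 + 31 × 1.0086649 = 57.4578919 amu
Δm = 57.4578919 − 56.92113 = 0.5367619 amu
E_B = 0.5367619 × 931.5 = 499.994 MeV
Dividing by A = 57 gives 8.772 MeV per nucleon.

8.77 MeV/nucleon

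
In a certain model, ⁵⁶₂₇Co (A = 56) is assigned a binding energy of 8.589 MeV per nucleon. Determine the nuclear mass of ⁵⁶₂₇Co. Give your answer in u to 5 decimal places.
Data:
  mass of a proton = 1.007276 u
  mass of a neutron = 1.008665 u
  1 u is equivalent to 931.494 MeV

55.93138 u

Total binding energy = 56 × 8.589 = 480.984 MeV
Mass defect = 480.984 MeV / (931.494 MeV/u) = 0.5163576 u
Constituent mass = 27(1.007276) + 29(1.008665) = 56.447737 u
Nuclear mass = 56.447737 − 0.5163576 = 55.9313794 u ≈ 55.93138 u (to 5 decimal places)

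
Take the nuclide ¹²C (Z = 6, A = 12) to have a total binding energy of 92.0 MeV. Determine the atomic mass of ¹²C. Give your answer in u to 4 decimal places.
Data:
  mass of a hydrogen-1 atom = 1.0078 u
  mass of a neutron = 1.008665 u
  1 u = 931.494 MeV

Mass defect = 92.0 MeV / (931.494 MeV/u) = 0.098766 u
Constituent mass = 6(1.0078) + 6(1.008665) = 12.098790 u
Atomic mass = 12.098790 − 0.098766 = 12.000024 u ≈ 12.0000 u (to 4 decimal places)

12.0000 u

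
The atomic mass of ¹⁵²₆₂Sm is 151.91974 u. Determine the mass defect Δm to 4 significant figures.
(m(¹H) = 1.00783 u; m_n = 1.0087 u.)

1.349 u

With 62 protons and 90 neutrons (A = 152):
Total constituent mass: 62 × 1.00783 + 90 × 1.0087 = 153.26846 u
Δm = 153.26846 − 151.91974 = 1.34872 u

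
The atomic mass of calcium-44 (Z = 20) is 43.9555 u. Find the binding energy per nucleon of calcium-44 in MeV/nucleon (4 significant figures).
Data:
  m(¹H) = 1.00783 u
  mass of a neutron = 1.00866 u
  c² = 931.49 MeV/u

The nucleus contains 20 protons and 44 − 20 = 24 neutrons.
Total constituent mass: 20 × 1.00783 + 24 × 1.00866 = 44.36444 u
Mass defect Δm = 44.36444 − 43.9555 = 0.40894 u
Binding energy = Δm·c² = 0.40894 × 931.49 MeV/u = 380.924 MeV
Dividing by A = 44 gives 8.657 MeV per nucleon.

8.657 MeV/nucleon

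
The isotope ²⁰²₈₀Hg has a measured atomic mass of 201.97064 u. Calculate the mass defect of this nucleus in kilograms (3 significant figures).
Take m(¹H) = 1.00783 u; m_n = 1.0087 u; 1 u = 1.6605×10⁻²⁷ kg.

Total constituent mass: 80 × 1.00783 + 122 × 1.0087 = 203.68780 u
The mass defect is 203.68780 − 201.97064 = 1.71716 u.
In SI units: 1.71716 u × 1.6605×10⁻²⁷ kg/u = 2.8513e-27 kg

2.85e-27 kg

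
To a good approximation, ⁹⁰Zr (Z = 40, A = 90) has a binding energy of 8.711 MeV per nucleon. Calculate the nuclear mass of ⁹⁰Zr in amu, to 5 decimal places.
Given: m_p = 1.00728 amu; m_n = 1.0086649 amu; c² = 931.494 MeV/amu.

Total binding energy = 90 × 8.711 = 783.990 MeV
Mass defect = 783.990 MeV / (931.494 MeV/amu) = 0.8416479 amu
Constituent mass = 40(1.00728) + 50(1.0086649) = 90.7244450 amu
Nuclear mass = 90.7244450 − 0.8416479 = 89.8827971 amu ≈ 89.88280 amu (to 5 decimal places)

89.88280 amu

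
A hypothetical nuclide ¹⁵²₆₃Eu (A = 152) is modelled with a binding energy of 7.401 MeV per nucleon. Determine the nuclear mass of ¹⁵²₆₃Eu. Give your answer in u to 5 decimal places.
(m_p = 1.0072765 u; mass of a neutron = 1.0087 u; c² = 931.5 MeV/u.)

152.02504 u

Total binding energy = 152 × 7.401 = 1124.952 MeV
Mass defect = 1124.952 MeV / (931.5 MeV/u) = 1.2076779 u
Constituent mass = 63(1.0072765) + 89(1.0087) = 153.2327195 u
Nuclear mass = 153.2327195 − 1.2076779 = 152.0250416 u ≈ 152.02504 u (to 5 decimal places)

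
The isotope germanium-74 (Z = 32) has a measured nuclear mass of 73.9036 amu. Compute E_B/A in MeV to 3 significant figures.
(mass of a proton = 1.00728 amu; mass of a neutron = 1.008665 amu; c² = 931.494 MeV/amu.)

8.73 MeV/nucleon

The nucleus contains 32 protons and 74 − 32 = 42 neutrons.
Σm = 32·m_p + 42·m_n = 32.23296 + 42.363930 = 74.596890 amu
Mass defect Δm = 74.596890 − 73.9036 = 0.693290 amu
Binding energy = Δm·c² = 0.693290 × 931.494 MeV/amu = 645.795 MeV
Dividing by A = 74 gives 8.727 MeV per nucleon.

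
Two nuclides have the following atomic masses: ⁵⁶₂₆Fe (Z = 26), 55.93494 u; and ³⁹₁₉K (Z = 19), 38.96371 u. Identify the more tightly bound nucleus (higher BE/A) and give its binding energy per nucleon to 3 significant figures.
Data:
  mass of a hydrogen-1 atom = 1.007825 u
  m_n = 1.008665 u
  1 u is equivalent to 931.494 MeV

⁵⁶₂₆Fe: Σm = 26(1.007825) + 30(1.008665) = 56.463400 u; Δm = 0.528460 u; E_B = 492.26 MeV; E_B/A = 8.790 MeV
³⁹₁₉K: Σm = 19(1.007825) + 20(1.008665) = 39.321975 u; Δm = 0.358265 u; E_B = 333.72 MeV; E_B/A = 8.557 MeV
⁵⁶₂₆Fe has the higher binding energy per nucleon, so it is the more tightly bound nucleus.

⁵⁶₂₆Fe; 8.79 MeV/nucleon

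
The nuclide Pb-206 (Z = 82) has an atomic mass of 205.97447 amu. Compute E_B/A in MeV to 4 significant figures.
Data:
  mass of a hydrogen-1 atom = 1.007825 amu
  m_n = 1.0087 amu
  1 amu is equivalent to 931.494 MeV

7.895 MeV/nucleon

The nucleus contains 82 protons and 206 − 82 = 124 neutrons.
Mass of separated nucleons = 82(1.007825) + 124(1.0087) = 82.641650 + 125.0788 = 207.720450 amu
The mass defect is 207.720450 − 205.97447 = 1.745980 amu.
E_B = 1.745980 × 931.494 = 1626.37 MeV
Per nucleon: 1626.37 / 206 = 7.895 MeV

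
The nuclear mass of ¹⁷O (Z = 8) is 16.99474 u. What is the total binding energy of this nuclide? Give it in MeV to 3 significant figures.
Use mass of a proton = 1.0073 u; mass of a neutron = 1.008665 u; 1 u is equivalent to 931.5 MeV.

132 MeV

Σm = 8·m_p + 9·m_n = 8.0584 + 9.077985 = 17.136385 u
Mass defect Δm = 17.136385 − 16.99474 = 0.141645 u
Binding energy = Δm·c² = 0.141645 × 931.5 MeV/u = 131.942 MeV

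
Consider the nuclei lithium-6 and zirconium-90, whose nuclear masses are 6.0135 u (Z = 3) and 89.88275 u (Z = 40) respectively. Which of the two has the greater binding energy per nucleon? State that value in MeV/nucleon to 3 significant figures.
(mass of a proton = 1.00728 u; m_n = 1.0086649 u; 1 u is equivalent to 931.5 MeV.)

zirconium-90; 8.71 MeV/nucleon

lithium-6: Σm = 3(1.00728) + 3(1.0086649) = 6.0478347 u; Δm = 0.0343347 u; E_B = 31.9828 MeV; E_B/A = 5.330 MeV
zirconium-90: Σm = 40(1.00728) + 50(1.0086649) = 90.7244450 u; Δm = 0.8416950 u; E_B = 784.04 MeV; E_B/A = 8.712 MeV
zirconium-90 has the higher binding energy per nucleon, so it is the more tightly bound nucleus.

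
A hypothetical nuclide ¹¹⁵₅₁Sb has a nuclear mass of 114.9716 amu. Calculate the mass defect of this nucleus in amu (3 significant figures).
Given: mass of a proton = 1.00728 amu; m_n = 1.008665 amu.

0.954 amu

Σm = 51·m_p + 64·m_n = 51.37128 + 64.554560 = 115.925840 amu
Δm = 115.925840 − 114.9716 = 0.954240 amu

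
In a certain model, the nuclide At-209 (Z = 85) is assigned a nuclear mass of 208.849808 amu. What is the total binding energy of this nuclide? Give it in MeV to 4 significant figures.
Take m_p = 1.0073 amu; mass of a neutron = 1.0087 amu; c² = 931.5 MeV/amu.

1723 MeV

Z = 85, so N = A − Z = 209 − 85 = 124.
Total constituent mass: 85 × 1.0073 + 124 × 1.0087 = 210.6993 amu
Δm = 210.6993 − 208.849808 = 1.849492 amu
Binding energy = Δm·c² = 1.849492 × 931.5 MeV/amu = 1722.80 MeV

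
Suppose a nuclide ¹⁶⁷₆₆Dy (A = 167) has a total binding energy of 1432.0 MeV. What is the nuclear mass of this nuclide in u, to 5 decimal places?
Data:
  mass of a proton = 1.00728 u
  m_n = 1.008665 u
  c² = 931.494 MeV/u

Mass defect = 1432.0 MeV / (931.494 MeV/u) = 1.5373153 u
Constituent mass = 66(1.00728) + 101(1.008665) = 168.355645 u
Nuclear mass = 168.355645 − 1.5373153 = 166.8183297 u ≈ 166.81833 u (to 5 decimal places)

166.81833 u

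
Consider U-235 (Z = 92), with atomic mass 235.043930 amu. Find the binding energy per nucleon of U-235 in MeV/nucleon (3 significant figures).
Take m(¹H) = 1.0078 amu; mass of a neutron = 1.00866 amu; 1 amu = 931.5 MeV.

7.58 MeV/nucleon

Σm = 92·m(¹H) + 143·m_n = 92.7176 + 144.23838 = 236.95598 amu
Δm = 236.95598 − 235.043930 = 1.912050 amu
Binding energy = Δm·c² = 1.912050 × 931.5 MeV/amu = 1781.07 MeV
BE/A = 1781.07 MeV / 235 = 7.579 MeV/nucleon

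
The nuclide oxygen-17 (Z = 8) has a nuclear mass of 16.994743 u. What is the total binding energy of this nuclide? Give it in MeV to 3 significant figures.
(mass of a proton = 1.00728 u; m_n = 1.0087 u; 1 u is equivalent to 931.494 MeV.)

Mass of separated nucleons = 8(1.00728) + 9(1.0087) = 8.05824 + 9.0783 = 17.13654 u
Mass defect Δm = 17.13654 − 16.994743 = 0.141797 u
Converting to energy: 0.141797 u × 931.494 MeV/u = 132.083 MeV

132 MeV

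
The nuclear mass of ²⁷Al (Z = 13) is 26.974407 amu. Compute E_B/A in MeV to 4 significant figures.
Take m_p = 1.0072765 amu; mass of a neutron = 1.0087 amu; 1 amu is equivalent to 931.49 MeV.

Mass of separated nucleons = 13(1.0072765) + 14(1.0087) = 13.0945945 + 14.1218 = 27.2163945 amu
Mass defect Δm = 27.2163945 − 26.974407 = 0.2419875 amu
E_B = 0.2419875 × 931.49 = 225.409 MeV
Dividing by A = 27 gives 8.348 MeV per nucleon.

8.348 MeV/nucleon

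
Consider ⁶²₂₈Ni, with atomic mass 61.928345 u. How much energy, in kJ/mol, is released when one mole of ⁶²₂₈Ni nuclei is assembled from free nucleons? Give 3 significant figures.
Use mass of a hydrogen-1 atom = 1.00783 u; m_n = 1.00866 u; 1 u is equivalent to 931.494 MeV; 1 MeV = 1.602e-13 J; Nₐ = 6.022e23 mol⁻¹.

The nucleus contains 28 protons and 62 − 28 = 34 neutrons.
Mass of separated nucleons = 28(1.00783) + 34(1.00866) = 28.21924 + 34.29444 = 62.51368 u
The mass defect is 62.51368 − 61.928345 = 0.585335 u.
E_B = 0.585335 × 931.494 = 545.236 MeV
Per nucleus in joules: 545.236 MeV × 1.602e-13 J/MeV = 8.7347e-11 J
Per mole: 8.7347e-11 J × 6.022e23 mol⁻¹ = 5.2600e+13 J/mol

5.26e+10 kJ/mol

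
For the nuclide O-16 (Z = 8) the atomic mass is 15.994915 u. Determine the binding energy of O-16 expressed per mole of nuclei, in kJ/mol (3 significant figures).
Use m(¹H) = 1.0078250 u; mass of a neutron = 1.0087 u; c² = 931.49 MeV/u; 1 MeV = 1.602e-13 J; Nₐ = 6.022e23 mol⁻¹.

1.23e+10 kJ/mol

Mass of separated nucleons = 8(1.0078250) + 8(1.0087) = 8.0626000 + 8.0696 = 16.1322000 u
Mass defect Δm = 16.1322000 − 15.994915 = 0.1372850 u
Converting to energy: 0.1372850 u × 931.49 MeV/u = 127.880 MeV
Per nucleus in joules: 127.880 MeV × 1.602e-13 J/MeV = 2.0486e-11 J
Per mole: 2.0486e-11 J × 6.022e23 mol⁻¹ = 1.2337e+13 J/mol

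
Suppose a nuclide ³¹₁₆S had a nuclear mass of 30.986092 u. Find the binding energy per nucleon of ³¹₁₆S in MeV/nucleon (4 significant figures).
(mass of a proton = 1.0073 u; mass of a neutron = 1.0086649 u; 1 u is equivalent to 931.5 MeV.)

With 16 protons and 15 neutrons (A = 31):
Σm = 16·m_p + 15·m_n = 16.1168 + 15.1299735 = 31.2467735 u
The mass defect is 31.2467735 − 30.986092 = 0.2606815 u.
Converting to energy: 0.2606815 u × 931.5 MeV/u = 242.825 MeV
Dividing by A = 31 gives 7.833 MeV per nucleon.

7.833 MeV/nucleon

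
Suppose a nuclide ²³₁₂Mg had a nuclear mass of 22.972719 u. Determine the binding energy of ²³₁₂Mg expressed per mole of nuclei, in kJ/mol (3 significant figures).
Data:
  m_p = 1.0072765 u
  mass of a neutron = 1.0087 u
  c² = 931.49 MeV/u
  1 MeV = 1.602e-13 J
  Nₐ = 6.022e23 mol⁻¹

1.89e+10 kJ/mol

Mass of separated nucleons = 12(1.0072765) + 11(1.0087) = 12.0873180 + 11.0957 = 23.1830180 u
The mass defect is 23.1830180 − 22.972719 = 0.2102990 u.
Binding energy = Δm·c² = 0.2102990 × 931.49 MeV/u = 195.891 MeV
Per nucleus in joules: 195.891 MeV × 1.602e-13 J/MeV = 3.1382e-11 J
Per mole: 3.1382e-11 J × 6.022e23 mol⁻¹ = 1.8898e+13 J/mol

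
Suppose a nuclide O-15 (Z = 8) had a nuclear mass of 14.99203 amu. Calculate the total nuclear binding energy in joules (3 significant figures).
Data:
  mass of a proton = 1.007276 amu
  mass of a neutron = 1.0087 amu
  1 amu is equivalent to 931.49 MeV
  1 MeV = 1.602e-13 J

1.90e-11 J

The nucleus contains 8 protons and 15 − 8 = 7 neutrons.
Mass of separated nucleons = 8(1.007276) + 7(1.0087) = 8.058208 + 7.0609 = 15.119108 amu
Mass defect Δm = 15.119108 − 14.99203 = 0.127078 amu
Converting to energy: 0.127078 amu × 931.49 MeV/amu = 118.372 MeV
In joules: 118.372 MeV × 1.602e-13 J/MeV = 1.8963e-11 J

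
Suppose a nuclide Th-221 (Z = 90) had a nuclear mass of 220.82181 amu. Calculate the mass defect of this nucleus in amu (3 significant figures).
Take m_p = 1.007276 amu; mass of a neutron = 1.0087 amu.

The nucleus contains 90 protons and 221 − 90 = 131 neutrons.
Σm = 90·m_p + 131·m_n = 90.654840 + 132.1397 = 222.794540 amu
The mass defect is 222.794540 − 220.82181 = 1.972730 amu.

1.97 amu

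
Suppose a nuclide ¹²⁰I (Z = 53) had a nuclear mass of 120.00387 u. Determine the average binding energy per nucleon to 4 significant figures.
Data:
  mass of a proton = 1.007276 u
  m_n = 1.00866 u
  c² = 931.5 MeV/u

Z = 53, so N = A − Z = 120 − 53 = 67.
Σm = 53·m_p + 67·m_n = 53.385628 + 67.58022 = 120.965848 u
Δm = 120.965848 − 120.00387 = 0.961978 u
E_B = 0.961978 × 931.5 = 896.083 MeV
Dividing by A = 120 gives 7.467 MeV per nucleon.

7.467 MeV/nucleon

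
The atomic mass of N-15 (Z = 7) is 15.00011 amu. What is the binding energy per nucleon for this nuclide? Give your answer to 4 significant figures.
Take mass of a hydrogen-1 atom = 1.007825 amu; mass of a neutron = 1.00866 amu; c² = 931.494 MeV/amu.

Z = 7, so N = A − Z = 15 − 7 = 8.
Σm = 7·m(¹H) + 8·m_n = 7.054775 + 8.06928 = 15.124055 amu
Δm = 15.124055 − 15.00011 = 0.123945 amu
Binding energy = Δm·c² = 0.123945 × 931.494 MeV/amu = 115.454 MeV
Per nucleon: 115.454 / 15 = 7.697 MeV

7.697 MeV/nucleon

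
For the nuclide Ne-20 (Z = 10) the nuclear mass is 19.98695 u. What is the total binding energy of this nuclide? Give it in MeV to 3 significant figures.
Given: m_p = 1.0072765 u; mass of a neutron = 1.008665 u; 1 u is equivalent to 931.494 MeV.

161 MeV

Z = 10, so N = A − Z = 20 − 10 = 10.
Σm = 10·m_p + 10·m_n = 10.0727650 + 10.086650 = 20.1594150 u
The mass defect is 20.1594150 − 19.98695 = 0.1724650 u.
Converting to energy: 0.1724650 u × 931.494 MeV/u = 160.650 MeV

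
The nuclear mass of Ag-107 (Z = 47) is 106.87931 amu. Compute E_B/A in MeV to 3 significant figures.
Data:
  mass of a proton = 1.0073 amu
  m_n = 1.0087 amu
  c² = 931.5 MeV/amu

Mass of separated nucleons = 47(1.0073) + 60(1.0087) = 47.3431 + 60.5220 = 107.8651 amu
Δm = 107.8651 − 106.87931 = 0.98579 amu
Binding energy = Δm·c² = 0.98579 × 931.5 MeV/amu = 918.263 MeV
BE/A = 918.263 MeV / 107 = 8.582 MeV/nucleon

8.58 MeV/nucleon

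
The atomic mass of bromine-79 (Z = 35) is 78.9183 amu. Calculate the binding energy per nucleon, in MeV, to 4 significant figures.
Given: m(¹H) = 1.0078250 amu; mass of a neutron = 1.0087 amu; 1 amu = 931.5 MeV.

8.706 MeV/nucleon

The nucleus contains 35 protons and 79 − 35 = 44 neutrons.
Σm = 35·m(¹H) + 44·m_n = 35.2738750 + 44.3828 = 79.6566750 amu
Mass defect Δm = 79.6566750 − 78.9183 = 0.7383750 amu
Binding energy = Δm·c² = 0.7383750 × 931.5 MeV/amu = 687.796 MeV
BE/A = 687.796 MeV / 79 = 8.706 MeV/nucleon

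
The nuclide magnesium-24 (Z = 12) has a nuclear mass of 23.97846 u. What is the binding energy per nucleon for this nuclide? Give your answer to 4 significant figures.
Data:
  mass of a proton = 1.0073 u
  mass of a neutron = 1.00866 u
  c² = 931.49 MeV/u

With 12 protons and 12 neutrons (A = 24):
Total constituent mass: 12 × 1.0073 + 12 × 1.00866 = 24.19152 u
Mass defect Δm = 24.19152 − 23.97846 = 0.21306 u
E_B = 0.21306 × 931.49 = 198.463 MeV
Dividing by A = 24 gives 8.269 MeV per nucleon.

8.269 MeV/nucleon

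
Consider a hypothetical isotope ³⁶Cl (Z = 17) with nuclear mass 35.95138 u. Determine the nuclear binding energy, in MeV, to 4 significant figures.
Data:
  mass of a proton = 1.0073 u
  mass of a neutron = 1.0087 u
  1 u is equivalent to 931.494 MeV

314.9 MeV

Σm = 17·m_p + 19·m_n = 17.1241 + 19.1653 = 36.2894 u
Δm = 36.2894 − 35.95138 = 0.33802 u
E_B = 0.33802 × 931.494 = 314.864 MeV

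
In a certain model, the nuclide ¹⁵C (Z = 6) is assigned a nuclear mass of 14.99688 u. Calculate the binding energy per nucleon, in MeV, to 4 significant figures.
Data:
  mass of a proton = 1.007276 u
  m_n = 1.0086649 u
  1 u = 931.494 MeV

The nucleus contains 6 protons and 15 − 6 = 9 neutrons.
Mass of separated nucleons = 6(1.007276) + 9(1.0086649) = 6.043656 + 9.0779841 = 15.1216401 u
Mass defect Δm = 15.1216401 − 14.99688 = 0.1247601 u
E_B = 0.1247601 × 931.494 = 116.213 MeV
Dividing by A = 15 gives 7.748 MeV per nucleon.

7.748 MeV/nucleon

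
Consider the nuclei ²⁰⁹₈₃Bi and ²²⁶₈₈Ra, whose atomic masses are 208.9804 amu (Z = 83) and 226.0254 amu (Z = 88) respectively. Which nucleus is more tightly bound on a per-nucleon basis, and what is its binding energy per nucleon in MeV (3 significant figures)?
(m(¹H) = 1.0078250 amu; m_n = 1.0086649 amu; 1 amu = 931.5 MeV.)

²⁰⁹₈₃Bi: Σm = 83(1.0078250) + 126(1.0086649) = 210.7412524 amu; Δm = 1.7608524 amu; E_B = 1640.2 MeV; E_B/A = 7.848 MeV
²²⁶₈₈Ra: Σm = 88(1.0078250) + 138(1.0086649) = 227.8843562 amu; Δm = 1.8589562 amu; E_B = 1731.6 MeV; E_B/A = 7.662 MeV
²⁰⁹₈₃Bi has the higher binding energy per nucleon, so it is the more tightly bound nucleus.

²⁰⁹₈₃Bi; 7.85 MeV/nucleon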